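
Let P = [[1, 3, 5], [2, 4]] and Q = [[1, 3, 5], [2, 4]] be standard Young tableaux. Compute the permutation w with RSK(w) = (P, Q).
Reverse the RSK construction: for i from n down to 1, find the cell of Q containing i, remove the entry at that cell from P, and reverse-bump it up through P; the value ejected from row 1 is w(i).

Step i=5: Q has 5 at row 1, column 3; remove that cell from P, ejecting 5. So w(5) = 5. P is now [[1, 3], [2, 4]].
Step i=4: Q has 4 at row 2, column 2; remove 4 from row 2 of P and reverse-bump: 4 enters row 1 and ejects 3. So w(4) = 3. P is now [[1, 4], [2]].
Step i=3: Q has 3 at row 1, column 2; remove that cell from P, ejecting 4. So w(3) = 4. P is now [[1], [2]].
Step i=2: Q has 2 at row 2, column 1; remove 2 from row 2 of P and reverse-bump: 2 enters row 1 and ejects 1. So w(2) = 1. P is now [[2]].
Step i=1: Q has 1 at row 1, column 1; remove that cell from P, ejecting 2. So w(1) = 2. P is now [].

So w = 2 1 4 3 5.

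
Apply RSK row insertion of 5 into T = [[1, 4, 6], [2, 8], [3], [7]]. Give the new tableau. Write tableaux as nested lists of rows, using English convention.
In row 1, 5 replaces 6 (the leftmost entry greater than 5); 6 is bumped to row 2. In row 2, 6 replaces 8 (the leftmost entry greater than 6); 8 is bumped to row 3. 8 is appended to row 3. The new tableau is [[1, 4, 5], [2, 6], [3, 8], [7]].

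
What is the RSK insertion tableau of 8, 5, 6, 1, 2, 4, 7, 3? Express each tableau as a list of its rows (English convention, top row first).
P = [[1, 2, 3, 7], [4, 6], [5], [8]]

Insert 8: appended to row 1. P = [[8]].
Insert 5: 5 bumps 8 from row 1; 8 starts row 2. P = [[5], [8]].
Insert 6: appended to row 1. P = [[5, 6], [8]].
Insert 1: 1 bumps 5 from row 1; 5 bumps 8 from row 2; 8 starts row 3. P = [[1, 6], [5], [8]].
Insert 2: 2 bumps 6 from row 1; 6 appends to row 2. P = [[1, 2], [5, 6], [8]].
Insert 4: appended to row 1. P = [[1, 2, 4], [5, 6], [8]].
Insert 7: appended to row 1. P = [[1, 2, 4, 7], [5, 6], [8]].
Insert 3: 3 bumps 4 from row 1; 4 bumps 5 from row 2; 5 bumps 8 from row 3; 8 starts row 4. P = [[1, 2, 3, 7], [4, 6], [5], [8]].

So P = [[1, 2, 3, 7], [4, 6], [5], [8]].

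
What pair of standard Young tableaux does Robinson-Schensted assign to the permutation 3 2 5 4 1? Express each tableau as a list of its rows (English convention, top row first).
Insert each entry of the permutation into P by Schensted row insertion, recording in Q the position of each new cell.

Insert 3: appended to row 1. P = [[3]].
Insert 2: 2 bumps 3 from row 1; 3 starts row 2. P = [[2], [3]].
Insert 5: appended to row 1. P = [[2, 5], [3]].
Insert 4: 4 bumps 5 from row 1; 5 appends to row 2. P = [[2, 4], [3, 5]].
Insert 1: 1 bumps 2 from row 1; 2 bumps 3 from row 2; 3 starts row 3. P = [[1, 4], [2, 5], [3]].

So P = [[1, 4], [2, 5], [3]], Q = [[1, 3], [2, 4], [5]].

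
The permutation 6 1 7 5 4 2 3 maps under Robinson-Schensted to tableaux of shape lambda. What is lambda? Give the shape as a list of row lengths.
[3, 2, 1, 1]

Row-insert each entry into an empty tableau.

After inserting 6: P = [[6]].
After inserting 1: P = [[1], [6]].
After inserting 7: P = [[1, 7], [6]].
After inserting 5: P = [[1, 5], [6, 7]].
After inserting 4: P = [[1, 4], [5, 7], [6]].
After inserting 2: P = [[1, 2], [4, 7], [5], [6]].
After inserting 3: P = [[1, 2, 3], [4, 7], [5], [6]].

The final insertion tableau P = [[1, 2, 3], [4, 7], [5], [6]] has shape [3, 2, 1, 1].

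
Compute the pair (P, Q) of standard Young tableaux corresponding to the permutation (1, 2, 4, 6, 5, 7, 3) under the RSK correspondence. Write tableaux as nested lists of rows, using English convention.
P = [[1, 2, 3, 5, 7], [4], [6]], Q = [[1, 2, 3, 4, 6], [5], [7]]

Insert each entry of the permutation into P by Schensted row insertion, recording in Q the position of each new cell.

Insert 1: appended to row 1. P = [[1]], Q = [[1]].
Insert 2: appended to row 1. P = [[1, 2]], Q = [[1, 2]].
Insert 4: appended to row 1. P = [[1, 2, 4]], Q = [[1, 2, 3]].
Insert 6: appended to row 1. P = [[1, 2, 4, 6]], Q = [[1, 2, 3, 4]].
Insert 5: 5 bumps 6 from row 1; 6 starts row 2. P = [[1, 2, 4, 5], [6]], Q = [[1, 2, 3, 4], [5]].
Insert 7: appended to row 1. P = [[1, 2, 4, 5, 7], [6]], Q = [[1, 2, 3, 4, 6], [5]].
Insert 3: 3 bumps 4 from row 1; 4 bumps 6 from row 2; 6 starts row 3. P = [[1, 2, 3, 5, 7], [4], [6]], Q = [[1, 2, 3, 4, 6], [5], [7]].

So P = [[1, 2, 3, 5, 7], [4], [6]], Q = [[1, 2, 3, 4, 6], [5], [7]].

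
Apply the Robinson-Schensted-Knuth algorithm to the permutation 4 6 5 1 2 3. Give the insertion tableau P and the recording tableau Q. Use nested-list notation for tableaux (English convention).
P = [[1, 2, 3], [4, 5], [6]], Q = [[1, 2, 6], [3, 5], [4]]

Insert each entry of the permutation into P by Schensted row insertion, recording in Q the position of each new cell.

Insert 4: appended to row 1. P = [[4]].
Insert 6: appended to row 1. P = [[4, 6]].
Insert 5: 5 bumps 6 from row 1; 6 starts row 2. P = [[4, 5], [6]].
Insert 1: 1 bumps 4 from row 1; 4 bumps 6 from row 2; 6 starts row 3. P = [[1, 5], [4], [6]].
Insert 2: 2 bumps 5 from row 1; 5 appends to row 2. P = [[1, 2], [4, 5], [6]].
Insert 3: appended to row 1. P = [[1, 2, 3], [4, 5], [6]].

So P = [[1, 2, 3], [4, 5], [6]], Q = [[1, 2, 6], [3, 5], [4]].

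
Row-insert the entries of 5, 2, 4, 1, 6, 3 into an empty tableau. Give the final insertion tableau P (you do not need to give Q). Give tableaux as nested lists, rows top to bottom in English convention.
Insert 5: appended to row 1. P = [[5]].
Insert 2: 2 bumps 5 from row 1; 5 starts row 2. P = [[2], [5]].
Insert 4: appended to row 1. P = [[2, 4], [5]].
Insert 1: 1 bumps 2 from row 1; 2 bumps 5 from row 2; 5 starts row 3. P = [[1, 4], [2], [5]].
Insert 6: appended to row 1. P = [[1, 4, 6], [2], [5]].
Insert 3: 3 bumps 4 from row 1; 4 appends to row 2. P = [[1, 3, 6], [2, 4], [5]].

So P = [[1, 3, 6], [2, 4], [5]].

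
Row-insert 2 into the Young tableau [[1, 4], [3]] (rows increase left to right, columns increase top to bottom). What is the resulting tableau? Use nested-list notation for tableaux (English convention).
[[1, 2], [3, 4]]

In row 1, 2 replaces 4 (the leftmost entry greater than 2); 4 is bumped to row 2. 4 is appended to row 2. The new tableau is [[1, 2], [3, 4]].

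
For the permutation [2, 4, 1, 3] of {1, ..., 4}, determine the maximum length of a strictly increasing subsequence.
2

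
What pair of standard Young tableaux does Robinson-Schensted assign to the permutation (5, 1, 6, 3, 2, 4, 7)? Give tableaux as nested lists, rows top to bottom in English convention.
Insert each entry of the permutation into P by Schensted row insertion, recording in Q the position of each new cell.

Insert 5: appended to row 1. P = [[5]].
Insert 1: 1 bumps 5 from row 1; 5 starts row 2. P = [[1], [5]].
Insert 6: appended to row 1. P = [[1, 6], [5]].
Insert 3: 3 bumps 6 from row 1; 6 appends to row 2. P = [[1, 3], [5, 6]].
Insert 2: 2 bumps 3 from row 1; 3 bumps 5 from row 2; 5 starts row 3. P = [[1, 2], [3, 6], [5]].
Insert 4: appended to row 1. P = [[1, 2, 4], [3, 6], [5]].
Insert 7: appended to row 1. P = [[1, 2, 4, 7], [3, 6], [5]].

So P = [[1, 2, 4, 7], [3, 6], [5]], Q = [[1, 3, 6, 7], [2, 4], [5]].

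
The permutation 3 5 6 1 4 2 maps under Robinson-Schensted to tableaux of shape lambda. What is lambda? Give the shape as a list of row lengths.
[3, 2, 1]

Row-insert each entry into an empty tableau.

After inserting 3: P = [[3]].
After inserting 5: P = [[3, 5]].
After inserting 6: P = [[3, 5, 6]].
After inserting 1: P = [[1, 5, 6], [3]].
After inserting 4: P = [[1, 4, 6], [3, 5]].
After inserting 2: P = [[1, 2, 6], [3, 4], [5]].

The final insertion tableau P = [[1, 2, 6], [3, 4], [5]] has shape [3, 2, 1].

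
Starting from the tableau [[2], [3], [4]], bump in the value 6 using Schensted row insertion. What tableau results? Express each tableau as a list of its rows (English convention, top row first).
6 is larger than every entry of row 1, so it is appended to row 1. The new tableau is [[2, 6], [3], [4]].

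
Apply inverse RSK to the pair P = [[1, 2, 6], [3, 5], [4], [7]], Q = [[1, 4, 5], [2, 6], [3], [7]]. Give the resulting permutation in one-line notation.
7 4 1 5 6 3 2

Reverse RSK: for i = n, n-1, ..., 1, locate i in Q, remove the corresponding corner cell from P, and reverse-bump its entry up through P; the value ejected from row 1 is w(i).

So w = 7 4 1 5 6 3 2.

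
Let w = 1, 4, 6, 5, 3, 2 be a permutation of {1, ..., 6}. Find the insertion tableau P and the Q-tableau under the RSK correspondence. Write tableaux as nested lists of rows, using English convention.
P = [[1, 2, 5], [3], [4], [6]], Q = [[1, 2, 3], [4], [5], [6]]

Insert each entry of the permutation into P by Schensted row insertion, recording in Q the position of each new cell.

Insert 1: appended to row 1. P = [[1]].
Insert 4: appended to row 1. P = [[1, 4]].
Insert 6: appended to row 1. P = [[1, 4, 6]].
Insert 5: 5 bumps 6 from row 1; 6 starts row 2. P = [[1, 4, 5], [6]].
Insert 3: 3 bumps 4 from row 1; 4 bumps 6 from row 2; 6 starts row 3. P = [[1, 3, 5], [4], [6]].
Insert 2: 2 bumps 3 from row 1; 3 bumps 4 from row 2; 4 bumps 6 from row 3; 6 starts row 4. P = [[1, 2, 5], [3], [4], [6]].

So P = [[1, 2, 5], [3], [4], [6]], Q = [[1, 2, 3], [4], [5], [6]].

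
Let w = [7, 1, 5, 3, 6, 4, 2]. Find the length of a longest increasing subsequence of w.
3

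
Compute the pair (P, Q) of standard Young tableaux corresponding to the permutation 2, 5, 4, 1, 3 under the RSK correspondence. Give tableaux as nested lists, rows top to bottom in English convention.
P = [[1, 3], [2, 4], [5]], Q = [[1, 2], [3, 5], [4]]

Insert each entry of the permutation into P by Schensted row insertion, recording in Q the position of each new cell.

Insert 2: appended to row 1. P = [[2]], Q = [[1]].
Insert 5: appended to row 1. P = [[2, 5]], Q = [[1, 2]].
Insert 4: 4 bumps 5 from row 1; 5 starts row 2. P = [[2, 4], [5]], Q = [[1, 2], [3]].
Insert 1: 1 bumps 2 from row 1; 2 bumps 5 from row 2; 5 starts row 3. P = [[1, 4], [2], [5]], Q = [[1, 2], [3], [4]].
Insert 3: 3 bumps 4 from row 1; 4 appends to row 2. P = [[1, 3], [2, 4], [5]], Q = [[1, 2], [3, 5], [4]].

So P = [[1, 3], [2, 4], [5]], Q = [[1, 2], [3, 5], [4]].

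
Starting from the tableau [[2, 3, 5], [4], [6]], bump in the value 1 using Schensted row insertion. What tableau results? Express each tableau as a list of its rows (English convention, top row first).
[[1, 3, 5], [2], [4], [6]]

In row 1, 1 replaces 2 (the leftmost entry greater than 1); 2 is bumped to row 2. In row 2, 2 replaces 4 (the leftmost entry greater than 2); 4 is bumped to row 3. In row 3, 4 replaces 6 (the leftmost entry greater than 4); 6 is bumped to row 4. 6 starts a new row 4. The new tableau is [[1, 3, 5], [2], [4], [6]].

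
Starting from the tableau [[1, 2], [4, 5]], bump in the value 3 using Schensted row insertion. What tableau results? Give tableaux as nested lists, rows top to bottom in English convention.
3 is larger than every entry of row 1, so it is appended to row 1. The new tableau is [[1, 2, 3], [4, 5]].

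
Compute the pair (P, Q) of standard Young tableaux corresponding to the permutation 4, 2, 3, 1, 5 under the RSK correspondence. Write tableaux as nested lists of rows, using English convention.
Insert each entry of the permutation into P by Schensted row insertion, recording in Q the position of each new cell.

Insert 4: appended to row 1. P = [[4]], Q = [[1]].
Insert 2: 2 bumps 4 from row 1; 4 starts row 2. P = [[2], [4]], Q = [[1], [2]].
Insert 3: appended to row 1. P = [[2, 3], [4]], Q = [[1, 3], [2]].
Insert 1: 1 bumps 2 from row 1; 2 bumps 4 from row 2; 4 starts row 3. P = [[1, 3], [2], [4]], Q = [[1, 3], [2], [4]].
Insert 5: appended to row 1. P = [[1, 3, 5], [2], [4]], Q = [[1, 3, 5], [2], [4]].

So P = [[1, 3, 5], [2], [4]], Q = [[1, 3, 5], [2], [4]].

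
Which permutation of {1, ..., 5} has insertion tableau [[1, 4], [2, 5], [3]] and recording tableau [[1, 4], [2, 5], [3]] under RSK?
Reverse RSK: for i = n, n-1, ..., 1, locate i in Q, remove the corresponding corner cell from P, and reverse-bump its entry up through P; the value ejected from row 1 is w(i).

So w = 3 2 1 5 4.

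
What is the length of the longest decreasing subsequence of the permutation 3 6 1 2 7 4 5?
2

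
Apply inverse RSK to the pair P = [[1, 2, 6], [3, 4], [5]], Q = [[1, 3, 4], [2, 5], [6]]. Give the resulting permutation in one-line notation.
3 1 5 6 4 2

Reverse the RSK construction: for i from n down to 1, find the cell of Q containing i, remove the entry at that cell from P, and reverse-bump it up through P; the value ejected from row 1 is w(i).

Step i=6: Q has 6 at row 3, column 1; remove 5 from row 3 of P and reverse-bump: 5 enters row 2 and ejects 4; 4 enters row 1 and ejects 2. So w(6) = 2. P is now [[1, 4, 6], [3, 5]].
Step i=5: Q has 5 at row 2, column 2; remove 5 from row 2 of P and reverse-bump: 5 enters row 1 and ejects 4. So w(5) = 4. P is now [[1, 5, 6], [3]].
Step i=4: Q has 4 at row 1, column 3; remove that cell from P, ejecting 6. So w(4) = 6. P is now [[1, 5], [3]].
Step i=3: Q has 3 at row 1, column 2; remove that cell from P, ejecting 5. So w(3) = 5. P is now [[1], [3]].
Step i=2: Q has 2 at row 2, column 1; remove 3 from row 2 of P and reverse-bump: 3 enters row 1 and ejects 1. So w(2) = 1. P is now [[3]].
Step i=1: Q has 1 at row 1, column 1; remove that cell from P, ejecting 3. So w(1) = 3. P is now [].

So w = 3 1 5 6 4 2.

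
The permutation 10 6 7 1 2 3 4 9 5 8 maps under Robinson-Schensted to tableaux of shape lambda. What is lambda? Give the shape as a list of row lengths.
[6, 3, 1]

RSK row insertion gives P = [[1, 2, 3, 4, 5, 8], [6, 7, 9], [10]], which has shape [6, 3, 1].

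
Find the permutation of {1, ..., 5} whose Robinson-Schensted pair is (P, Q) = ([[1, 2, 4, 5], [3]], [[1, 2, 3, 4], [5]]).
Reverse RSK: for i = n, n-1, ..., 1, locate i in Q, remove the corresponding corner cell from P, and reverse-bump its entry up through P; the value ejected from row 1 is w(i).

So w = 1 3 4 5 2.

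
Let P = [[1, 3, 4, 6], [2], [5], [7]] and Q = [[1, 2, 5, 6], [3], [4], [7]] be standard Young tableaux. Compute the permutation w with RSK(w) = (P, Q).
Reverse the RSK construction: for i from n down to 1, find the cell of Q containing i, remove the entry at that cell from P, and reverse-bump it up through P; the value ejected from row 1 is w(i).

Step i=7: Q has 7 at row 4, column 1; remove 7 from row 4 of P and reverse-bump: 7 enters row 3 and ejects 5; 5 enters row 2 and ejects 2; 2 enters row 1 and ejects 1. So w(7) = 1. P is now [[2, 3, 4, 6], [5], [7]].
Step i=6: Q has 6 at row 1, column 4; remove that cell from P, ejecting 6. So w(6) = 6. P is now [[2, 3, 4], [5], [7]].
Step i=5: Q has 5 at row 1, column 3; remove that cell from P, ejecting 4. So w(5) = 4. P is now [[2, 3], [5], [7]].
Step i=4: Q has 4 at row 3, column 1; remove 7 from row 3 of P and reverse-bump: 7 enters row 2 and ejects 5; 5 enters row 1 and ejects 3. So w(4) = 3. P is now [[2, 5], [7]].
Step i=3: Q has 3 at row 2, column 1; remove 7 from row 2 of P and reverse-bump: 7 enters row 1 and ejects 5. So w(3) = 5. P is now [[2, 7]].
Step i=2: Q has 2 at row 1, column 2; remove that cell from P, ejecting 7. So w(2) = 7. P is now [[2]].
Step i=1: Q has 1 at row 1, column 1; remove that cell from P, ejecting 2. So w(1) = 2. P is now [].

So w = 2 7 5 3 4 6 1.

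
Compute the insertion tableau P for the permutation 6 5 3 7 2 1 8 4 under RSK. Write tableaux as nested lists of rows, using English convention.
Insert 6: appended to row 1. P = [[6]].
Insert 5: 5 bumps 6 from row 1; 6 starts row 2. P = [[5], [6]].
Insert 3: 3 bumps 5 from row 1; 5 bumps 6 from row 2; 6 starts row 3. P = [[3], [5], [6]].
Insert 7: appended to row 1. P = [[3, 7], [5], [6]].
Insert 2: 2 bumps 3 from row 1; 3 bumps 5 from row 2; 5 bumps 6 from row 3; 6 starts row 4. P = [[2, 7], [3], [5], [6]].
Insert 1: 1 bumps 2 from row 1; 2 bumps 3 from row 2; 3 bumps 5 from row 3; 5 bumps 6 from row 4; 6 starts row 5. P = [[1, 7], [2], [3], [5], [6]].
Insert 8: appended to row 1. P = [[1, 7, 8], [2], [3], [5], [6]].
Insert 4: 4 bumps 7 from row 1; 7 appends to row 2. P = [[1, 4, 8], [2, 7], [3], [5], [6]].

So P = [[1, 4, 8], [2, 7], [3], [5], [6]].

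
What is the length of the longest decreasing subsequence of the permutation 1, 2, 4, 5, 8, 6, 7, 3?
3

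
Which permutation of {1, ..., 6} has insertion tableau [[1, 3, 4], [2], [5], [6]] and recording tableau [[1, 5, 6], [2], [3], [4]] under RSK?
6 5 2 1 3 4

Reverse the RSK construction: for i from n down to 1, find the cell of Q containing i, remove the entry at that cell from P, and reverse-bump it up through P; the value ejected from row 1 is w(i).

Step i=6: Q has 6 at row 1, column 3; remove that cell from P, ejecting 4. So w(6) = 4. P is now [[1, 3], [2], [5], [6]].
Step i=5: Q has 5 at row 1, column 2; remove that cell from P, ejecting 3. So w(5) = 3. P is now [[1], [2], [5], [6]].
Step i=4: Q has 4 at row 4, column 1; remove 6 from row 4 of P and reverse-bump: 6 enters row 3 and ejects 5; 5 enters row 2 and ejects 2; 2 enters row 1 and ejects 1. So w(4) = 1. P is now [[2], [5], [6]].
Step i=3: Q has 3 at row 3, column 1; remove 6 from row 3 of P and reverse-bump: 6 enters row 2 and ejects 5; 5 enters row 1 and ejects 2. So w(3) = 2. P is now [[5], [6]].
Step i=2: Q has 2 at row 2, column 1; remove 6 from row 2 of P and reverse-bump: 6 enters row 1 and ejects 5. So w(2) = 5. P is now [[6]].
Step i=1: Q has 1 at row 1, column 1; remove that cell from P, ejecting 6. So w(1) = 6. P is now [].

So w = 6 5 2 1 3 4.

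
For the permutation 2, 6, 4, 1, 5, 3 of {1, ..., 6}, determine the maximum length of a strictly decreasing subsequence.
3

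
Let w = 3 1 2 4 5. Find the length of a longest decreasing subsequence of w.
2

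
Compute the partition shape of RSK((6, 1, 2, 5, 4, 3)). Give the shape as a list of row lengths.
Row-insert each entry into an empty tableau.

After inserting 6: P = [[6]].
After inserting 1: P = [[1], [6]].
After inserting 2: P = [[1, 2], [6]].
After inserting 5: P = [[1, 2, 5], [6]].
After inserting 4: P = [[1, 2, 4], [5], [6]].
After inserting 3: P = [[1, 2, 3], [4], [5], [6]].

The final insertion tableau P = [[1, 2, 3], [4], [5], [6]] has shape [3, 1, 1, 1].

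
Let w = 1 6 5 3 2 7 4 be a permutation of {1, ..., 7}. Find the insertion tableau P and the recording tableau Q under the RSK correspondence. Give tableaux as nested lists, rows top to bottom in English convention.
P = [[1, 2, 4], [3, 7], [5], [6]], Q = [[1, 2, 6], [3, 7], [4], [5]]

Insert each entry of the permutation into P by Schensted row insertion, recording in Q the position of each new cell.

Insert 1: appended to row 1. P = [[1]], Q = [[1]].
Insert 6: appended to row 1. P = [[1, 6]], Q = [[1, 2]].
Insert 5: 5 bumps 6 from row 1; 6 starts row 2. P = [[1, 5], [6]], Q = [[1, 2], [3]].
Insert 3: 3 bumps 5 from row 1; 5 bumps 6 from row 2; 6 starts row 3. P = [[1, 3], [5], [6]], Q = [[1, 2], [3], [4]].
Insert 2: 2 bumps 3 from row 1; 3 bumps 5 from row 2; 5 bumps 6 from row 3; 6 starts row 4. P = [[1, 2], [3], [5], [6]], Q = [[1, 2], [3], [4], [5]].
Insert 7: appended to row 1. P = [[1, 2, 7], [3], [5], [6]], Q = [[1, 2, 6], [3], [4], [5]].
Insert 4: 4 bumps 7 from row 1; 7 appends to row 2. P = [[1, 2, 4], [3, 7], [5], [6]], Q = [[1, 2, 6], [3, 7], [4], [5]].

So P = [[1, 2, 4], [3, 7], [5], [6]], Q = [[1, 2, 6], [3, 7], [4], [5]].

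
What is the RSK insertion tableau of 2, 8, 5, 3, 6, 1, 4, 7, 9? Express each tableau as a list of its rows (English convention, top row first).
Insert 2: appended to row 1. P = [[2]].
Insert 8: appended to row 1. P = [[2, 8]].
Insert 5: 5 bumps 8 from row 1; 8 starts row 2. P = [[2, 5], [8]].
Insert 3: 3 bumps 5 from row 1; 5 bumps 8 from row 2; 8 starts row 3. P = [[2, 3], [5], [8]].
Insert 6: appended to row 1. P = [[2, 3, 6], [5], [8]].
Insert 1: 1 bumps 2 from row 1; 2 bumps 5 from row 2; 5 bumps 8 from row 3; 8 starts row 4. P = [[1, 3, 6], [2], [5], [8]].
Insert 4: 4 bumps 6 from row 1; 6 appends to row 2. P = [[1, 3, 4], [2, 6], [5], [8]].
Insert 7: appended to row 1. P = [[1, 3, 4, 7], [2, 6], [5], [8]].
Insert 9: appended to row 1. P = [[1, 3, 4, 7, 9], [2, 6], [5], [8]].

So P = [[1, 3, 4, 7, 9], [2, 6], [5], [8]].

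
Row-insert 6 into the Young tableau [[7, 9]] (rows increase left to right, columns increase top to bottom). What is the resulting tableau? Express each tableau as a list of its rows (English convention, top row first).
[[6, 9], [7]]

In row 1, 6 replaces 7 (the leftmost entry greater than 6); 7 is bumped to row 2. 7 starts a new row 2. The new tableau is [[6, 9], [7]].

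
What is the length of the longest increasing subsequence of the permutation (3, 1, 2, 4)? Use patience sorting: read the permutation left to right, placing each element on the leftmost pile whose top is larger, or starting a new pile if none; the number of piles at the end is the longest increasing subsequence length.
3

3: new pile. tops = [3]
1: onto pile 1 (replacing 3). tops = [1]
2: new pile. tops = [1, 2]
4: new pile. tops = [1, 2, 4]

3 piles, so the longest increasing subsequence has length 3.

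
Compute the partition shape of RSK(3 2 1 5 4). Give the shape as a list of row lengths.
Row-insert each entry into an empty tableau.

After inserting 3: P = [[3]].
After inserting 2: P = [[2], [3]].
After inserting 1: P = [[1], [2], [3]].
After inserting 5: P = [[1, 5], [2], [3]].
After inserting 4: P = [[1, 4], [2, 5], [3]].

The final insertion tableau P = [[1, 4], [2, 5], [3]] has shape [2, 2, 1].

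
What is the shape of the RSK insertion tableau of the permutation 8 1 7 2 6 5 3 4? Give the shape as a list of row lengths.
RSK row insertion gives P = [[1, 2, 3, 4], [5], [6], [7], [8]], which has shape [4, 1, 1, 1, 1].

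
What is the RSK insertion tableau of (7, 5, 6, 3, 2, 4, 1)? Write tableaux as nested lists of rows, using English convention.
Insert 7: appended to row 1. P = [[7]].
Insert 5: 5 bumps 7 from row 1; 7 starts row 2. P = [[5], [7]].
Insert 6: appended to row 1. P = [[5, 6], [7]].
Insert 3: 3 bumps 5 from row 1; 5 bumps 7 from row 2; 7 starts row 3. P = [[3, 6], [5], [7]].
Insert 2: 2 bumps 3 from row 1; 3 bumps 5 from row 2; 5 bumps 7 from row 3; 7 starts row 4. P = [[2, 6], [3], [5], [7]].
Insert 4: 4 bumps 6 from row 1; 6 appends to row 2. P = [[2, 4], [3, 6], [5], [7]].
Insert 1: 1 bumps 2 from row 1; 2 bumps 3 from row 2; 3 bumps 5 from row 3; 5 bumps 7 from row 4; 7 starts row 5. P = [[1, 4], [2, 6], [3], [5], [7]].

So P = [[1, 4], [2, 6], [3], [5], [7]].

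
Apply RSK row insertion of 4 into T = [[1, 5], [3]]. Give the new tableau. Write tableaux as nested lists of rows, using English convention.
In row 1, 4 replaces 5 (the leftmost entry greater than 4); 5 is bumped to row 2. 5 is appended to row 2. The new tableau is [[1, 4], [3, 5]].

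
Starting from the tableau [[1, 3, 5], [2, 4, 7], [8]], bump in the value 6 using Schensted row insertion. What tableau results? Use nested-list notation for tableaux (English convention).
[[1, 3, 5, 6], [2, 4, 7], [8]]

6 is larger than every entry of row 1, so it is appended to row 1. The new tableau is [[1, 3, 5, 6], [2, 4, 7], [8]].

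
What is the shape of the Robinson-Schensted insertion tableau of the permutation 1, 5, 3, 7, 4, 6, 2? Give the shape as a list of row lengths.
Row-insert each entry into an empty tableau.

After inserting 1: P = [[1]].
After inserting 5: P = [[1, 5]].
After inserting 3: P = [[1, 3], [5]].
After inserting 7: P = [[1, 3, 7], [5]].
After inserting 4: P = [[1, 3, 4], [5, 7]].
After inserting 6: P = [[1, 3, 4, 6], [5, 7]].
After inserting 2: P = [[1, 2, 4, 6], [3, 7], [5]].

The final insertion tableau P = [[1, 2, 4, 6], [3, 7], [5]] has shape [4, 2, 1].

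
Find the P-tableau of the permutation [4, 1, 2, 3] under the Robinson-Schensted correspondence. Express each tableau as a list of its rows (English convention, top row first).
After inserting 4: P = [[4]].
After inserting 1: P = [[1], [4]].
After inserting 2: P = [[1, 2], [4]].
After inserting 3: P = [[1, 2, 3], [4]].

So P = [[1, 2, 3], [4]].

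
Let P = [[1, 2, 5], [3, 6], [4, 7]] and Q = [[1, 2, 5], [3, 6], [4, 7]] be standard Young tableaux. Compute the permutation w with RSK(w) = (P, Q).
Reverse the RSK construction: for i from n down to 1, find the cell of Q containing i, remove the entry at that cell from P, and reverse-bump it up through P; the value ejected from row 1 is w(i).

Step i=7: Q has 7 at row 3, column 2; remove 7 from row 3 of P and reverse-bump: 7 enters row 2 and ejects 6; 6 enters row 1 and ejects 5. So w(7) = 5. P is now [[1, 2, 6], [3, 7], [4]].
Step i=6: Q has 6 at row 2, column 2; remove 7 from row 2 of P and reverse-bump: 7 enters row 1 and ejects 6. So w(6) = 6. P is now [[1, 2, 7], [3], [4]].
Step i=5: Q has 5 at row 1, column 3; remove that cell from P, ejecting 7. So w(5) = 7. P is now [[1, 2], [3], [4]].
Step i=4: Q has 4 at row 3, column 1; remove 4 from row 3 of P and reverse-bump: 4 enters row 2 and ejects 3; 3 enters row 1 and ejects 2. So w(4) = 2. P is now [[1, 3], [4]].
Step i=3: Q has 3 at row 2, column 1; remove 4 from row 2 of P and reverse-bump: 4 enters row 1 and ejects 3. So w(3) = 3. P is now [[1, 4]].
Step i=2: Q has 2 at row 1, column 2; remove that cell from P, ejecting 4. So w(2) = 4. P is now [[1]].
Step i=1: Q has 1 at row 1, column 1; remove that cell from P, ejecting 1. So w(1) = 1. P is now [].

So w = 1 4 3 2 7 6 5.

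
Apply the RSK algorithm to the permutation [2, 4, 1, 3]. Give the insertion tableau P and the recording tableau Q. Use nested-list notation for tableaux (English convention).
Insert each entry of the permutation into P by Schensted row insertion, recording in Q the position of each new cell.

Insert 2: appended to row 1. P = [[2]], Q = [[1]].
Insert 4: appended to row 1. P = [[2, 4]], Q = [[1, 2]].
Insert 1: 1 bumps 2 from row 1; 2 starts row 2. P = [[1, 4], [2]], Q = [[1, 2], [3]].
Insert 3: 3 bumps 4 from row 1; 4 appends to row 2. P = [[1, 3], [2, 4]], Q = [[1, 2], [3, 4]].

So P = [[1, 3], [2, 4]], Q = [[1, 2], [3, 4]].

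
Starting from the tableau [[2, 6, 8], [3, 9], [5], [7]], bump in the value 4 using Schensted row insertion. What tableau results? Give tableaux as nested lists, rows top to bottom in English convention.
In row 1, 4 replaces 6 (the leftmost entry greater than 4); 6 is bumped to row 2. In row 2, 6 replaces 9 (the leftmost entry greater than 6); 9 is bumped to row 3. 9 is appended to row 3. The new tableau is [[2, 4, 8], [3, 6], [5, 9], [7]].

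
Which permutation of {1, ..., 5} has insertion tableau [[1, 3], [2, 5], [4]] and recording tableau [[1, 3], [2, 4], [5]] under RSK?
4 2 5 3 1

Reverse the RSK construction: for i from n down to 1, find the cell of Q containing i, remove the entry at that cell from P, and reverse-bump it up through P; the value ejected from row 1 is w(i).

Step i=5: Q has 5 at row 3, column 1; remove 4 from row 3 of P and reverse-bump: 4 enters row 2 and ejects 2; 2 enters row 1 and ejects 1. So w(5) = 1. P is now [[2, 3], [4, 5]].
Step i=4: Q has 4 at row 2, column 2; remove 5 from row 2 of P and reverse-bump: 5 enters row 1 and ejects 3. So w(4) = 3. P is now [[2, 5], [4]].
Step i=3: Q has 3 at row 1, column 2; remove that cell from P, ejecting 5. So w(3) = 5. P is now [[2], [4]].
Step i=2: Q has 2 at row 2, column 1; remove 4 from row 2 of P and reverse-bump: 4 enters row 1 and ejects 2. So w(2) = 2. P is now [[4]].
Step i=1: Q has 1 at row 1, column 1; remove that cell from P, ejecting 4. So w(1) = 4. P is now [].

So w = 4 2 5 3 1.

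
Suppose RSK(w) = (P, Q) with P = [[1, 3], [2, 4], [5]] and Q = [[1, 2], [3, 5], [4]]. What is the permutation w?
2 5 4 1 3

Reverse the RSK construction: for i from n down to 1, find the cell of Q containing i, remove the entry at that cell from P, and reverse-bump it up through P; the value ejected from row 1 is w(i).

Step i=5: Q has 5 at row 2, column 2; remove 4 from row 2 of P and reverse-bump: 4 enters row 1 and ejects 3. So w(5) = 3. P is now [[1, 4], [2], [5]].
Step i=4: Q has 4 at row 3, column 1; remove 5 from row 3 of P and reverse-bump: 5 enters row 2 and ejects 2; 2 enters row 1 and ejects 1. So w(4) = 1. P is now [[2, 4], [5]].
Step i=3: Q has 3 at row 2, column 1; remove 5 from row 2 of P and reverse-bump: 5 enters row 1 and ejects 4. So w(3) = 4. P is now [[2, 5]].
Step i=2: Q has 2 at row 1, column 2; remove that cell from P, ejecting 5. So w(2) = 5. P is now [[2]].
Step i=1: Q has 1 at row 1, column 1; remove that cell from P, ejecting 2. So w(1) = 2. P is now [].

So w = 2 5 4 1 3.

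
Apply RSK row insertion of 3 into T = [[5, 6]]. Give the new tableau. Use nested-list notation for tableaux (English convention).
In row 1, 3 replaces 5 (the leftmost entry greater than 3); 5 is bumped to row 2. 5 starts a new row 2. The new tableau is [[3, 6], [5]].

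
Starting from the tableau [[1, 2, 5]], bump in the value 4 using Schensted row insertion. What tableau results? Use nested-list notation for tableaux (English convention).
In row 1, 4 replaces 5 (the leftmost entry greater than 4); 5 is bumped to row 2. 5 starts a new row 2. The new tableau is [[1, 2, 4], [5]].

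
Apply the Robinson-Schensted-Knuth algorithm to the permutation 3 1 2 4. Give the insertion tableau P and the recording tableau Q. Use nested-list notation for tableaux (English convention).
P = [[1, 2, 4], [3]], Q = [[1, 3, 4], [2]]

Insert each entry of the permutation into P by Schensted row insertion, recording in Q the position of each new cell.

Insert 3: appended to row 1. P = [[3]], Q = [[1]].
Insert 1: 1 bumps 3 from row 1; 3 starts row 2. P = [[1], [3]], Q = [[1], [2]].
Insert 2: appended to row 1. P = [[1, 2], [3]], Q = [[1, 3], [2]].
Insert 4: appended to row 1. P = [[1, 2, 4], [3]], Q = [[1, 3, 4], [2]].

So P = [[1, 2, 4], [3]], Q = [[1, 3, 4], [2]].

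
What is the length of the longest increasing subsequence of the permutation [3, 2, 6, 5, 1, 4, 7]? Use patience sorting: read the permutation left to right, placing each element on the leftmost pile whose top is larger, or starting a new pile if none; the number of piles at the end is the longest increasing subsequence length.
3

3: new pile. tops = [3]
2: onto pile 1 (replacing 3). tops = [2]
6: new pile. tops = [2, 6]
5: onto pile 2 (replacing 6). tops = [2, 5]
1: onto pile 1 (replacing 2). tops = [1, 5]
4: onto pile 2 (replacing 5). tops = [1, 4]
7: new pile. tops = [1, 4, 7]

3 piles, so the longest increasing subsequence has length 3.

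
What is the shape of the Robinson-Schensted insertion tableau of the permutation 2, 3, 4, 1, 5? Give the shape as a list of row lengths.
Row-insert each entry into an empty tableau.

After inserting 2: P = [[2]].
After inserting 3: P = [[2, 3]].
After inserting 4: P = [[2, 3, 4]].
After inserting 1: P = [[1, 3, 4], [2]].
After inserting 5: P = [[1, 3, 4, 5], [2]].

The final insertion tableau P = [[1, 3, 4, 5], [2]] has shape [4, 1].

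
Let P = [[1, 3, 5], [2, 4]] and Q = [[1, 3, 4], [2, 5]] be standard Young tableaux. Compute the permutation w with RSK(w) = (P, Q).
2 1 4 5 3

Reverse RSK: for i = n, n-1, ..., 1, locate i in Q, remove the corresponding corner cell from P, and reverse-bump its entry up through P; the value ejected from row 1 is w(i).

So w = 2 1 4 5 3.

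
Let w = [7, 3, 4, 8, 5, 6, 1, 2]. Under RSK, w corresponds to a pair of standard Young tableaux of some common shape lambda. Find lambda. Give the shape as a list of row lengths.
Row-insert each entry into an empty tableau.

After inserting 7: P = [[7]].
After inserting 3: P = [[3], [7]].
After inserting 4: P = [[3, 4], [7]].
After inserting 8: P = [[3, 4, 8], [7]].
After inserting 5: P = [[3, 4, 5], [7, 8]].
After inserting 6: P = [[3, 4, 5, 6], [7, 8]].
After inserting 1: P = [[1, 4, 5, 6], [3, 8], [7]].
After inserting 2: P = [[1, 2, 5, 6], [3, 4], [7, 8]].

The final insertion tableau P = [[1, 2, 5, 6], [3, 4], [7, 8]] has shape [4, 2, 2].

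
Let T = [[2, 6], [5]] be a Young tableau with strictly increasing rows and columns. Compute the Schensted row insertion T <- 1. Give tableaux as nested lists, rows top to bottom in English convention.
[[1, 6], [2], [5]]

In row 1, 1 replaces 2 (the leftmost entry greater than 1); 2 is bumped to row 2. In row 2, 2 replaces 5 (the leftmost entry greater than 2); 5 is bumped to row 3. 5 starts a new row 3. The new tableau is [[1, 6], [2], [5]].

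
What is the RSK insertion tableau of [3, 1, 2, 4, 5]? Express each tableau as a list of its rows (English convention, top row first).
Insert 3: appended to row 1. P = [[3]].
Insert 1: 1 bumps 3 from row 1; 3 starts row 2. P = [[1], [3]].
Insert 2: appended to row 1. P = [[1, 2], [3]].
Insert 4: appended to row 1. P = [[1, 2, 4], [3]].
Insert 5: appended to row 1. P = [[1, 2, 4, 5], [3]].

So P = [[1, 2, 4, 5], [3]].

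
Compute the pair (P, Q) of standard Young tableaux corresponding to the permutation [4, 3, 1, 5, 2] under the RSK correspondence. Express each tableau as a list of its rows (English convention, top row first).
P = [[1, 2], [3, 5], [4]], Q = [[1, 4], [2, 5], [3]]

Insert each entry of the permutation into P by Schensted row insertion, recording in Q the position of each new cell.

Insert 4: appended to row 1. P = [[4]], Q = [[1]].
Insert 3: 3 bumps 4 from row 1; 4 starts row 2. P = [[3], [4]], Q = [[1], [2]].
Insert 1: 1 bumps 3 from row 1; 3 bumps 4 from row 2; 4 starts row 3. P = [[1], [3], [4]], Q = [[1], [2], [3]].
Insert 5: appended to row 1. P = [[1, 5], [3], [4]], Q = [[1, 4], [2], [3]].
Insert 2: 2 bumps 5 from row 1; 5 appends to row 2. P = [[1, 2], [3, 5], [4]], Q = [[1, 4], [2, 5], [3]].

So P = [[1, 2], [3, 5], [4]], Q = [[1, 4], [2, 5], [3]].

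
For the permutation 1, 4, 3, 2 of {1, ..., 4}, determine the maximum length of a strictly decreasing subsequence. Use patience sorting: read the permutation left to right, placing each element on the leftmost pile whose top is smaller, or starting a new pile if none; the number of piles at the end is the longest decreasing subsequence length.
1: new pile. tops = [1]
4: onto pile 1 (replacing 1). tops = [4]
3: new pile. tops = [4, 3]
2: new pile. tops = [4, 3, 2]

3 piles, so the longest decreasing subsequence has length 3.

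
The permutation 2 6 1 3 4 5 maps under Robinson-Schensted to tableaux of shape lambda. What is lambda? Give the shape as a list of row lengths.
RSK row insertion gives P = [[1, 3, 4, 5], [2, 6]], which has shape [4, 2].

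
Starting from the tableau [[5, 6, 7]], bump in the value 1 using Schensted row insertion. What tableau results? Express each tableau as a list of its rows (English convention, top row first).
[[1, 6, 7], [5]]

In row 1, 1 replaces 5 (the leftmost entry greater than 1); 5 is bumped to row 2. 5 starts a new row 2. The new tableau is [[1, 6, 7], [5]].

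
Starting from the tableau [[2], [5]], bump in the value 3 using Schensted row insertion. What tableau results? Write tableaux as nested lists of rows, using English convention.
3 is larger than every entry of row 1, so it is appended to row 1. The new tableau is [[2, 3], [5]].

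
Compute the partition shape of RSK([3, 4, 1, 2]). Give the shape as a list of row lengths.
Row-insert each entry into an empty tableau.

After inserting 3: P = [[3]].
After inserting 4: P = [[3, 4]].
After inserting 1: P = [[1, 4], [3]].
After inserting 2: P = [[1, 2], [3, 4]].

The final insertion tableau P = [[1, 2], [3, 4]] has shape [2, 2].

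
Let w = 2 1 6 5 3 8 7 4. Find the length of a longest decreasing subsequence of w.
3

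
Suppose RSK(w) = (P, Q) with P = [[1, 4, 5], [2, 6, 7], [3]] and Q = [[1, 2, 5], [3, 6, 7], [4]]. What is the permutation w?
Reverse the RSK construction: for i from n down to 1, find the cell of Q containing i, remove the entry at that cell from P, and reverse-bump it up through P; the value ejected from row 1 is w(i).

Step i=7: Q has 7 at row 2, column 3; remove 7 from row 2 of P and reverse-bump: 7 enters row 1 and ejects 5. So w(7) = 5. P is now [[1, 4, 7], [2, 6], [3]].
Step i=6: Q has 6 at row 2, column 2; remove 6 from row 2 of P and reverse-bump: 6 enters row 1 and ejects 4. So w(6) = 4. P is now [[1, 6, 7], [2], [3]].
Step i=5: Q has 5 at row 1, column 3; remove that cell from P, ejecting 7. So w(5) = 7. P is now [[1, 6], [2], [3]].
Step i=4: Q has 4 at row 3, column 1; remove 3 from row 3 of P and reverse-bump: 3 enters row 2 and ejects 2; 2 enters row 1 and ejects 1. So w(4) = 1. P is now [[2, 6], [3]].
Step i=3: Q has 3 at row 2, column 1; remove 3 from row 2 of P and reverse-bump: 3 enters row 1 and ejects 2. So w(3) = 2. P is now [[3, 6]].
Step i=2: Q has 2 at row 1, column 2; remove that cell from P, ejecting 6. So w(2) = 6. P is now [[3]].
Step i=1: Q has 1 at row 1, column 1; remove that cell from P, ejecting 3. So w(1) = 3. P is now [].

So w = 3 6 2 1 7 4 5.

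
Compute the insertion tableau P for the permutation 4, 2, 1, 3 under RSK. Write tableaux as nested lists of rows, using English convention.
P = [[1, 3], [2], [4]]

After inserting 4: P = [[4]].
After inserting 2: P = [[2], [4]].
After inserting 1: P = [[1], [2], [4]].
After inserting 3: P = [[1, 3], [2], [4]].

So P = [[1, 3], [2], [4]].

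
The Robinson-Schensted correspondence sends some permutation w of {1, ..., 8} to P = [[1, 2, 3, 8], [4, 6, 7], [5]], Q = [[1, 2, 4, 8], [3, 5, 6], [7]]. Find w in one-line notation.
Reverse the RSK construction: for i from n down to 1, find the cell of Q containing i, remove the entry at that cell from P, and reverse-bump it up through P; the value ejected from row 1 is w(i).

Step i=8: Q has 8 at row 1, column 4; remove that cell from P, ejecting 8. So w(8) = 8. P is now [[1, 2, 3], [4, 6, 7], [5]].
Step i=7: Q has 7 at row 3, column 1; remove 5 from row 3 of P and reverse-bump: 5 enters row 2 and ejects 4; 4 enters row 1 and ejects 3. So w(7) = 3. P is now [[1, 2, 4], [5, 6, 7]].
Step i=6: Q has 6 at row 2, column 3; remove 7 from row 2 of P and reverse-bump: 7 enters row 1 and ejects 4. So w(6) = 4. P is now [[1, 2, 7], [5, 6]].
Step i=5: Q has 5 at row 2, column 2; remove 6 from row 2 of P and reverse-bump: 6 enters row 1 and ejects 2. So w(5) = 2. P is now [[1, 6, 7], [5]].
Step i=4: Q has 4 at row 1, column 3; remove that cell from P, ejecting 7. So w(4) = 7. P is now [[1, 6], [5]].
Step i=3: Q has 3 at row 2, column 1; remove 5 from row 2 of P and reverse-bump: 5 enters row 1 and ejects 1. So w(3) = 1. P is now [[5, 6]].
Step i=2: Q has 2 at row 1, column 2; remove that cell from P, ejecting 6. So w(2) = 6. P is now [[5]].
Step i=1: Q has 1 at row 1, column 1; remove that cell from P, ejecting 5. So w(1) = 5. P is now [].

So w = 5 6 1 7 2 4 3 8.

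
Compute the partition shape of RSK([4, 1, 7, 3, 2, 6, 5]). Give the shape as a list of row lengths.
Row-insert each entry into an empty tableau.

After inserting 4: P = [[4]].
After inserting 1: P = [[1], [4]].
After inserting 7: P = [[1, 7], [4]].
After inserting 3: P = [[1, 3], [4, 7]].
After inserting 2: P = [[1, 2], [3, 7], [4]].
After inserting 6: P = [[1, 2, 6], [3, 7], [4]].
After inserting 5: P = [[1, 2, 5], [3, 6], [4, 7]].

The final insertion tableau P = [[1, 2, 5], [3, 6], [4, 7]] has shape [3, 2, 2].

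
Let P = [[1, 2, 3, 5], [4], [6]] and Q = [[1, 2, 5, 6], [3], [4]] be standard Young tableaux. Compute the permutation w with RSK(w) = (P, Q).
1 6 4 2 3 5

Reverse the RSK construction: for i from n down to 1, find the cell of Q containing i, remove the entry at that cell from P, and reverse-bump it up through P; the value ejected from row 1 is w(i).

Step i=6: Q has 6 at row 1, column 4; remove that cell from P, ejecting 5. So w(6) = 5. P is now [[1, 2, 3], [4], [6]].
Step i=5: Q has 5 at row 1, column 3; remove that cell from P, ejecting 3. So w(5) = 3. P is now [[1, 2], [4], [6]].
Step i=4: Q has 4 at row 3, column 1; remove 6 from row 3 of P and reverse-bump: 6 enters row 2 and ejects 4; 4 enters row 1 and ejects 2. So w(4) = 2. P is now [[1, 4], [6]].
Step i=3: Q has 3 at row 2, column 1; remove 6 from row 2 of P and reverse-bump: 6 enters row 1 and ejects 4. So w(3) = 4. P is now [[1, 6]].
Step i=2: Q has 2 at row 1, column 2; remove that cell from P, ejecting 6. So w(2) = 6. P is now [[1]].
Step i=1: Q has 1 at row 1, column 1; remove that cell from P, ejecting 1. So w(1) = 1. P is now [].

So w = 1 6 4 2 3 5.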